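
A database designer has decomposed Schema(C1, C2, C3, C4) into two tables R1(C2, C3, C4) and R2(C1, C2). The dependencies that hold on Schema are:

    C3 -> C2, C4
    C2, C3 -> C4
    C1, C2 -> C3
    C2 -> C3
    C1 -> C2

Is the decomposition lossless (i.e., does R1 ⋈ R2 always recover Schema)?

Common attributes: R1 ∩ R2 = {C2}.
Closure of {C2}: C2 → C3 applies, adding C3; C3 → C2, C4 applies, adding C4. So (C2)⁺ = {C2, C3, C4}.
This closure contains every attribute of R1, so R1 ∩ R2 → R1. The join is lossless.

Yes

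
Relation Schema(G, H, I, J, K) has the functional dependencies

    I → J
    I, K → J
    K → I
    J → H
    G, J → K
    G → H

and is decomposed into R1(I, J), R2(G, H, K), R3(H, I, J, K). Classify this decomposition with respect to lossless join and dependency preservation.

Lossless test (chase): Rows 2 and 3 agree on K; apply K→I and equate their I entries. Rows 1 and 3 agree on J; apply J→H and equate their H entries. Rows 1 and 2 agree on I; apply I→J and equate their J entries. Row 2 is now all distinguished symbols — the join is lossless.
Dependency preservation: the restricted closure of {G, J} across the fragments never reaches {K}, so G, J → K cannot be enforced without a join — not preserved.

lossless but not dependency-preserving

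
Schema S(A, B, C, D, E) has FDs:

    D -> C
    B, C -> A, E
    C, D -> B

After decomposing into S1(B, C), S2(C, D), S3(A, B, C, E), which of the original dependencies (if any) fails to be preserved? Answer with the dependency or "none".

C, D -> B

Check C, D → B: no single fragment contains all of {B, C, D}, and the restricted closure of {C, D} across the fragments never reaches {B}.
D → C is preserved.
B, C → A, E is preserved.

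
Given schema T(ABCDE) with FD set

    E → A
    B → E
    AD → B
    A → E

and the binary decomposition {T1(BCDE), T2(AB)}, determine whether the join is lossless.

Common attributes: T1 ∩ T2 = {B}.
Closure of {B}: B → E applies, adding E; E → A applies, adding A. So (B)⁺ = {ABE}.
This closure contains every attribute of T2, so T1 ∩ T2 → T2. The join is lossless.

Yes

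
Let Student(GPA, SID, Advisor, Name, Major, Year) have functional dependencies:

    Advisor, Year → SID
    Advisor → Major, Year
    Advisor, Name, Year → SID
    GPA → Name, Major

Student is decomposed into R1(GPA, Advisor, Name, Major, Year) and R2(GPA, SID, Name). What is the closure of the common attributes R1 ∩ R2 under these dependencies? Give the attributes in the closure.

GPA, Name, Major

R1 ∩ R2 = {GPA, Name}.
GPA → Name, Major applies, adding Major
Closure: {GPA, Name, Major}.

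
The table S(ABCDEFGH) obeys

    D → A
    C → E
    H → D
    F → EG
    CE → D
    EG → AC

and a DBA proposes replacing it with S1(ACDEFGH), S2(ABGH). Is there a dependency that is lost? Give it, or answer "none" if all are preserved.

none

D → A lies within S1.
C → E lies within S1.
H → D lies within S1.
F → EG lies within S1.
CE → D lies within S1.
EG → AC lies within S1.
Every dependency is enforceable on the fragments, so the decomposition is dependency-preserving.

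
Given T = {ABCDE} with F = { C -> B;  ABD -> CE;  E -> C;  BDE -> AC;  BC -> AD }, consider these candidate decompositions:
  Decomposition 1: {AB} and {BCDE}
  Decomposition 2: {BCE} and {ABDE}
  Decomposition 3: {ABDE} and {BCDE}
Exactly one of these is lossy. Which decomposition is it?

Decomposition 1: common = {B}, closure = {B} → lossy.
Decomposition 2: common = {BE}, closure = {ABCDE} → lossless.
Decomposition 3: common = {BDE}, closure = {ABCDE} → lossless.

Decomposition 1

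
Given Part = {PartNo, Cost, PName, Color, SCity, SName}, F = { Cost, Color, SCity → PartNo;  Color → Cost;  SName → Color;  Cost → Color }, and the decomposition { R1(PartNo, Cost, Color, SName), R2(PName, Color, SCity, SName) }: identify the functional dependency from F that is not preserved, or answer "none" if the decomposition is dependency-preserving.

Check Cost, Color, SCity → PartNo: no single fragment contains all of {PartNo, Cost, Color, SCity}, and the restricted closure of {Cost, Color, SCity} across the fragments never reaches {PartNo}.
Color → Cost is preserved.
SName → Color is preserved.
Cost → Color is preserved.

Cost, Color, SCity → PartNo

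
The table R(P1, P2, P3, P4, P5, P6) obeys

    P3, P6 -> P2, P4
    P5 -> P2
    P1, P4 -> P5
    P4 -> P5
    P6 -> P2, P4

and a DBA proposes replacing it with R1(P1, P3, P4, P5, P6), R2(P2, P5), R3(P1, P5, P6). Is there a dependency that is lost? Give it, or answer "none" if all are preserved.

P3, P6 → P2, P4: restricted closure across fragments reaches P2, P4.
P5 → P2 lies within R2.
P1, P4 → P5 lies within R1.
P4 → P5 lies within R1.
P6 → P2, P4: restricted closure across fragments reaches P2, P4.
Every dependency is enforceable on the fragments, so the decomposition is dependency-preserving.

none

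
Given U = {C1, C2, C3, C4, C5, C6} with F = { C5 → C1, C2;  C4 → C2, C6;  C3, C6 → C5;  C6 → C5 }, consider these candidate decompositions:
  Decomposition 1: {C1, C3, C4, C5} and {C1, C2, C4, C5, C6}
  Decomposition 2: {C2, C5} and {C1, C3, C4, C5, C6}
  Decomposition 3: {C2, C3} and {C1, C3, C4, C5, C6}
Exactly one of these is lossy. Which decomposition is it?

Decomposition 1: common = {C1, C4, C5}, closure = {C1, C2, C4, C5, C6} → lossless.
Decomposition 2: common = {C5}, closure = {C1, C2, C5} → lossless.
Decomposition 3: common = {C3}, closure = {C3} → lossy.

Decomposition 3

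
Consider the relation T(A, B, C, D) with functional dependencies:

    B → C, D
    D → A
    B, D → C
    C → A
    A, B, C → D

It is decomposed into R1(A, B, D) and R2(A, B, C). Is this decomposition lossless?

Common attributes: R1 ∩ R2 = {A, B}.
Closure of {A, B}: B → C, D applies, adding C, D. So (A, B)⁺ = {A, B, C, D}.
This closure contains every attribute of R1, so R1 ∩ R2 → R1. The join is lossless.

Yes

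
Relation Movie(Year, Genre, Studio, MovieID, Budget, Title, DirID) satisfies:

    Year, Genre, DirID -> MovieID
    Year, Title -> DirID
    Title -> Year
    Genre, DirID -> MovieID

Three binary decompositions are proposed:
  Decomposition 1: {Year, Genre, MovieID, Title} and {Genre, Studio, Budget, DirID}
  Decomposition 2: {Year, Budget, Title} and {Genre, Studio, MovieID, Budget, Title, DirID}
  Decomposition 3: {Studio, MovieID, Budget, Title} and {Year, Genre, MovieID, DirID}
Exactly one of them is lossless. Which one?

Decomposition 1: common = {Genre}, closure = {Genre} → lossy.
Decomposition 2: common = {Budget, Title}, closure = {Year, Budget, Title, DirID} → lossless.
Decomposition 3: common = {MovieID}, closure = {MovieID} → lossy.

Decomposition 2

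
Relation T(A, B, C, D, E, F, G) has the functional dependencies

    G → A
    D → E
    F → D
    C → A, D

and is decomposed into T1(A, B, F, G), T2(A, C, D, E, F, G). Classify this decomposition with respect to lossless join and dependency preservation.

lossy but dependency-preserving

Lossless test: (A, F, G)⁺ = {A, D, E, F, G}, which is a superkey of neither fragment — lossy.
Dependency preservation: every FD's attributes lie within a single fragment, so each can be enforced locally — preserved.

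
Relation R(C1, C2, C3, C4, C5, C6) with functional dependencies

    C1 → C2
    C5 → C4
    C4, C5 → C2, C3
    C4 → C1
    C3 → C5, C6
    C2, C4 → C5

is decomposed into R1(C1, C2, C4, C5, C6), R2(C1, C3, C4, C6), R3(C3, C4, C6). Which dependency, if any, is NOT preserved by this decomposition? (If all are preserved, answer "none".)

C1 → C2 lies within R1.
C5 → C4 lies within R1.
C4, C5 → C2, C3: restricted closure across fragments reaches C2, C3.
C4 → C1 lies within R1.
C3 → C5, C6: restricted closure across fragments reaches C5, C6.
C2, C4 → C5 lies within R1.
Every dependency is enforceable on the fragments, so the decomposition is dependency-preserving.

none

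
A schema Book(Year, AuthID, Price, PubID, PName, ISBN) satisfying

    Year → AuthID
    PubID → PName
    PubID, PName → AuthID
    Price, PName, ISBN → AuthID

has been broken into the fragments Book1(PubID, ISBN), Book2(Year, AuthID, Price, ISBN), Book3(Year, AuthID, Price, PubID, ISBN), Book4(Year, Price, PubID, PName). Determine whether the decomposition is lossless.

Chase test. Columns are Year, AuthID, Price, PubID, PName, ISBN; row i has aⱼ where attribute j ∈ Booki, else bᵢⱼ.
Initial tableau (one row per fragment):
  row 1: b11 b12 b13 a4 b15 a6
  row 2: a1 a2 a3 b24 b25 a6
  row 3: a1 a2 a3 a4 b35 a6
  row 4: a1 b42 a3 a4 a5 b46
Rows 2 and 4 agree on Year; apply Year→AuthID and equate their AuthID entries.
Rows 1 and 3 agree on PubID; apply PubID→PName and equate their PName entries.
Rows 1 and 4 agree on PubID; apply PubID→PName and equate their PName entries.
Rows 1 and 3 agree on PubID, PName; apply PubID, PName→AuthID and equate their AuthID entries.
Row 3 is now all distinguished symbols — the join is lossless.

Yes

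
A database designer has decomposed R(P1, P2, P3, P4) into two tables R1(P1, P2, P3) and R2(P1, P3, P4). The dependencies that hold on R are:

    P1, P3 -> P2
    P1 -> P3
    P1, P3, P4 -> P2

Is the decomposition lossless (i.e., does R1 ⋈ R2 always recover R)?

Yes

Common attributes: R1 ∩ R2 = {P1, P3}.
Closure of {P1, P3}: P1, P3 → P2 applies, adding P2. So (P1, P3)⁺ = {P1, P2, P3}.
This closure contains every attribute of R1, so R1 ∩ R2 → R1. The join is lossless.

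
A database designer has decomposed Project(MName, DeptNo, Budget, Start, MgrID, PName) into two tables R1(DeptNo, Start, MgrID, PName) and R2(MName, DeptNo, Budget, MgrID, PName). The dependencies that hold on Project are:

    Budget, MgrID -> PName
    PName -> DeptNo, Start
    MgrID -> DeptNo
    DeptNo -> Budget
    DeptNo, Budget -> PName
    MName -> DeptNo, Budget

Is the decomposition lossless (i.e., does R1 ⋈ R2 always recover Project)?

Yes

Common attributes: R1 ∩ R2 = {DeptNo, MgrID, PName}.
Closure of {DeptNo, MgrID, PName}: PName → DeptNo, Start applies, adding Start; DeptNo → Budget applies, adding Budget. So (DeptNo, MgrID, PName)⁺ = {DeptNo, Budget, Start, MgrID, PName}.
This closure contains every attribute of R1, so R1 ∩ R2 → R1. The join is lossless.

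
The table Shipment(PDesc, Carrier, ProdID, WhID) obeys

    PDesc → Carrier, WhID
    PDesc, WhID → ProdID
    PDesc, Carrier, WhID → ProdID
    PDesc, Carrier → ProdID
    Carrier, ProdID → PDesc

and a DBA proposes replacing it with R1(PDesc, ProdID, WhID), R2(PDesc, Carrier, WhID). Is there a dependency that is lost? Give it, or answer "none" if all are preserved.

Check Carrier, ProdID → PDesc: no single fragment contains all of {PDesc, Carrier, ProdID}, and the restricted closure of {Carrier, ProdID} across the fragments never reaches {PDesc}.
PDesc → Carrier, WhID is preserved.
PDesc, WhID → ProdID is preserved.
PDesc, Carrier, WhID → ProdID is preserved.
PDesc, Carrier → ProdID is preserved.

Carrier, ProdID → PDesc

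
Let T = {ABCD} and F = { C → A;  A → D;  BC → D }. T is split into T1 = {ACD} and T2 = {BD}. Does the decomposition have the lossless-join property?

No

Common attributes: T1 ∩ T2 = {D}.
No dependency enlarges {D}, so (D)⁺ = {D}.
The closure contains neither all of T1 = {ACD} nor all of T2 = {BD}, so the common attributes are not a superkey of either fragment. The join is lossy.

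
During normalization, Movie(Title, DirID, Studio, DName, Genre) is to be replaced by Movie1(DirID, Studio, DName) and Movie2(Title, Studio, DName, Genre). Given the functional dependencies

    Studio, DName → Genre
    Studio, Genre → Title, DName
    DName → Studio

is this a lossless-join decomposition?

Yes

Common attributes: Movie1 ∩ Movie2 = {Studio, DName}.
Closure of {Studio, DName}: Studio, DName → Genre applies, adding Genre; Studio, Genre → Title, DName applies, adding Title. So (Studio, DName)⁺ = {Title, Studio, DName, Genre}.
This closure contains every attribute of Movie2, so Movie1 ∩ Movie2 → Movie2. The join is lossless.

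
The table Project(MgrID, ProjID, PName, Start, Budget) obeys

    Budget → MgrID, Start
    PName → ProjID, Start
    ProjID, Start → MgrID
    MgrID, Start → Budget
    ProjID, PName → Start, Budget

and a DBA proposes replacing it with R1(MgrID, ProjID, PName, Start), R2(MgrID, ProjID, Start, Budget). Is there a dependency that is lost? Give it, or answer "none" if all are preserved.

none

Budget → MgrID, Start lies within R2.
PName → ProjID, Start lies within R1.
ProjID, Start → MgrID lies within R1.
MgrID, Start → Budget lies within R2.
ProjID, PName → Start, Budget: restricted closure across fragments reaches Start, Budget.
Every dependency is enforceable on the fragments, so the decomposition is dependency-preserving.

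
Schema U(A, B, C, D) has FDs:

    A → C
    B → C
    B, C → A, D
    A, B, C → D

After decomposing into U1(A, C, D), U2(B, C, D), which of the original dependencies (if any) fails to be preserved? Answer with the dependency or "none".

B, C → A, D

Check B, C → A, D: no single fragment contains all of {A, B, C, D}, and the restricted closure of {B, C} across the fragments never reaches {A, D}.
A → C is preserved.
B → C is preserved.
A, B, C → D is preserved.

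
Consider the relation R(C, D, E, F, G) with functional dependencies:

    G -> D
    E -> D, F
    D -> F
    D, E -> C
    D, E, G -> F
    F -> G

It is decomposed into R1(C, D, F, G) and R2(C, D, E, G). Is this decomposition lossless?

Common attributes: R1 ∩ R2 = {C, D, G}.
Closure of {C, D, G}: D → F applies, adding F. So (C, D, G)⁺ = {C, D, F, G}.
This closure contains every attribute of R1, so R1 ∩ R2 → R1. The join is lossless.

Yes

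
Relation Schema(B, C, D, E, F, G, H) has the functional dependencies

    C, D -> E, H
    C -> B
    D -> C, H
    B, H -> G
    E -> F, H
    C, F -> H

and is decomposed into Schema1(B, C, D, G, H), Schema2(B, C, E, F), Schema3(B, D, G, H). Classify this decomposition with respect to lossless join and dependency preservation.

lossy and not dependency-preserving

Lossless test (chase): Rows 1 and 3 agree on D; apply D→C, H and equate their C, H entries. Rows 1 and 3 agree on C, D; apply C, D→E, H and equate their E, H entries. Rows 1 and 3 agree on E; apply E→F, H and equate their F, H entries. No row becomes fully distinguished — the join is lossy.
Dependency preservation: the restricted closure of {C, D} across the fragments never reaches {E, H}, so C, D → E, H cannot be enforced without a join — not preserved.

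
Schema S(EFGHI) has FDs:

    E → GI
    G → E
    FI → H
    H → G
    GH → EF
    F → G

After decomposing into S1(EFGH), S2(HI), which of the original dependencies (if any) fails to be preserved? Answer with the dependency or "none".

Check E → GI: no single fragment contains all of {EGI}, and the restricted closure of {E} across the fragments never reaches {GI}.
G → E is preserved.
FI → H is preserved.
H → G is preserved.
GH → EF is preserved.
F → G is preserved.

E → GI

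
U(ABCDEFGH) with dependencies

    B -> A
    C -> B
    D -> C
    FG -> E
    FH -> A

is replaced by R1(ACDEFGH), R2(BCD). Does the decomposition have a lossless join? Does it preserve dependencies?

Lossless test: (CD)⁺ = {ABCD}, which contains all of one fragment — lossless.
Dependency preservation: the restricted closure of {B} across the fragments never reaches {A}, so B → A cannot be enforced without a join — not preserved.

lossless but not dependency-preserving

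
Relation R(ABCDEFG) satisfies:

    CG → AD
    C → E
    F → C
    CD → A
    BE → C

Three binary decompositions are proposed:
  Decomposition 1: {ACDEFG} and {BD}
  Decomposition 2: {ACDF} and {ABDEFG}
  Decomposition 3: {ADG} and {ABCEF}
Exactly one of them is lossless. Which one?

Decomposition 1: common = {D}, closure = {D} → lossy.
Decomposition 2: common = {ADF}, closure = {ACDEF} → lossless.
Decomposition 3: common = {A}, closure = {A} → lossy.

Decomposition 2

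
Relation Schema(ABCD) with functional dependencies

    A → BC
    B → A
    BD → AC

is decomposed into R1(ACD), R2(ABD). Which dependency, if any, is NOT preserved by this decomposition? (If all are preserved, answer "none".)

none

A → BC: restricted closure across fragments reaches BC.
B → A lies within R2.
BD → AC: restricted closure across fragments reaches AC.
Every dependency is enforceable on the fragments, so the decomposition is dependency-preserving.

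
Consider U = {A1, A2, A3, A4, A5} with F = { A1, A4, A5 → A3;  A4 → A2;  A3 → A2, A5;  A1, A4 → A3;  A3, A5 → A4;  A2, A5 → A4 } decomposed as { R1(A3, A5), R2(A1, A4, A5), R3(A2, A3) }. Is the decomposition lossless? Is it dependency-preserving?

Lossless test (chase): Rows 1 and 3 agree on A3; apply A3→A2, A5 and equate their A2, A5 entries. Rows 1 and 3 agree on A3, A5; apply A3, A5→A4 and equate their A4 entries. No row becomes fully distinguished — the join is lossy.
Dependency preservation: the restricted closure of {A1, A4, A5} across the fragments never reaches {A3}, so A1, A4, A5 → A3 cannot be enforced without a join — not preserved.

lossy and not dependency-preserving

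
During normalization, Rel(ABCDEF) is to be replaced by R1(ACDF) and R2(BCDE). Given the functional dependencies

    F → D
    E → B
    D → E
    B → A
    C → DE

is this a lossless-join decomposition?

Yes

Common attributes: R1 ∩ R2 = {CD}.
Closure of {CD}: D → E applies, adding E; E → B applies, adding B; B → A applies, adding A. So (CD)⁺ = {ABCDE}.
This closure contains every attribute of R2, so R1 ∩ R2 → R2. The join is lossless.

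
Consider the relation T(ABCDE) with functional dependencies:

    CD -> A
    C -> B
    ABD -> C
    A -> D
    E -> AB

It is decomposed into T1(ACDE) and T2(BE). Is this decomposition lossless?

Yes

Common attributes: T1 ∩ T2 = {E}.
Closure of {E}: E → AB applies, adding AB; A → D applies, adding D; ABD → C applies, adding C. So (E)⁺ = {ABCDE}.
This closure contains every attribute of T1, so T1 ∩ T2 → T1. The join is lossless.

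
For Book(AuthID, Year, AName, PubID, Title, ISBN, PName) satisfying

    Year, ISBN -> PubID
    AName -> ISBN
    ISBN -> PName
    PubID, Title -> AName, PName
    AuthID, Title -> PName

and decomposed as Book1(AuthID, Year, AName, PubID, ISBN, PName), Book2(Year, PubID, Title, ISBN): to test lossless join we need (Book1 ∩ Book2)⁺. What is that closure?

Year, PubID, ISBN, PName

Book1 ∩ Book2 = {Year, PubID, ISBN}.
ISBN → PName applies, adding PName
Closure: {Year, PubID, ISBN, PName}.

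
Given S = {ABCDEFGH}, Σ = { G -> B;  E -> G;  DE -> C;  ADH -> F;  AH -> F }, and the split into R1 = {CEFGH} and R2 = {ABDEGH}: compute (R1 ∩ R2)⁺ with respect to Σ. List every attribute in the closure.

R1 ∩ R2 = {EGH}.
G → B applies, adding B
Closure: {BEGH}.

BEGH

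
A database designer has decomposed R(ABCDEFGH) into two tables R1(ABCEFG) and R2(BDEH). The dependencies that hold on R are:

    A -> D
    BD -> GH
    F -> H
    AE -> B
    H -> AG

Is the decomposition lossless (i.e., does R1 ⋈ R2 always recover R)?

No

Common attributes: R1 ∩ R2 = {BE}.
No dependency enlarges {BE}, so (BE)⁺ = {BE}.
The closure contains neither all of R1 = {ABCEFG} nor all of R2 = {BDEH}, so the common attributes are not a superkey of either fragment. The join is lossy.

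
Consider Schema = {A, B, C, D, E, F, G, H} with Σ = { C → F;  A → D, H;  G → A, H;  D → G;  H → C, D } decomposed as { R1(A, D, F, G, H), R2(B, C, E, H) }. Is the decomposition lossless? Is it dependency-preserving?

lossless but not dependency-preserving

Lossless test: (H)⁺ = {A, C, D, F, G, H}, which contains all of one fragment — lossless.
Dependency preservation: the restricted closure of {C} across the fragments never reaches {F}, so C → F cannot be enforced without a join — not preserved.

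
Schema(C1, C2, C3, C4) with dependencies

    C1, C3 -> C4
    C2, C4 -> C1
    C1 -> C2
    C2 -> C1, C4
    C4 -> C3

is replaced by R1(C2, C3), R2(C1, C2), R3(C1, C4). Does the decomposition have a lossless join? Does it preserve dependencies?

Lossless test (chase): Rows 2 and 3 agree on C1; apply C1→C2 and equate their C2 entries. Rows 1 and 2 agree on C2; apply C2→C1, C4 and equate their C1, C4 entries. Rows 1 and 3 agree on C2; apply C2→C1, C4 and equate their C1, C4 entries. Rows 1 and 2 agree on C4; apply C4→C3 and equate their C3 entries. Rows 1 and 3 agree on C4; apply C4→C3 and equate their C3 entries. Row 1 is now all distinguished symbols — the join is lossless.
Dependency preservation: the restricted closure of {C4} across the fragments never reaches {C3}, so C4 → C3 cannot be enforced without a join — not preserved.

lossless but not dependency-preserving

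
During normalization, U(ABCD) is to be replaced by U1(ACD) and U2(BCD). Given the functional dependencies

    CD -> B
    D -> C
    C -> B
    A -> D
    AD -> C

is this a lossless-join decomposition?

Common attributes: U1 ∩ U2 = {CD}.
Closure of {CD}: CD → B applies, adding B. So (CD)⁺ = {BCD}.
This closure contains every attribute of U2, so U1 ∩ U2 → U2. The join is lossless.

Yes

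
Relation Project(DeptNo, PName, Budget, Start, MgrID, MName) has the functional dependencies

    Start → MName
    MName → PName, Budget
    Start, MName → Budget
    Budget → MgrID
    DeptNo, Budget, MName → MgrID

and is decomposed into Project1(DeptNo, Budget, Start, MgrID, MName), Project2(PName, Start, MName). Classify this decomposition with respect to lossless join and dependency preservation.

lossless and dependency-preserving

Lossless test: (Start, MName)⁺ = {PName, Budget, Start, MgrID, MName}, which contains all of one fragment — lossless.
Dependency preservation: MName → PName, Budget is not contained in any single fragment, but the restricted closure of its left-hand side across the fragments still reaches the right-hand side; the remaining FDs each lie inside some fragment. All dependencies are preserved.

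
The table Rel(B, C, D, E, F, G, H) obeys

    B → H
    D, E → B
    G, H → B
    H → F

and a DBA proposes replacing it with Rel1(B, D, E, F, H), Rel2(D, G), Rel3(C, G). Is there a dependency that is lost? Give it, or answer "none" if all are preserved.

G, H → B

Check G, H → B: no single fragment contains all of {B, G, H}, and the restricted closure of {G, H} across the fragments never reaches {B}.
B → H is preserved.
D, E → B is preserved.
H → F is preserved.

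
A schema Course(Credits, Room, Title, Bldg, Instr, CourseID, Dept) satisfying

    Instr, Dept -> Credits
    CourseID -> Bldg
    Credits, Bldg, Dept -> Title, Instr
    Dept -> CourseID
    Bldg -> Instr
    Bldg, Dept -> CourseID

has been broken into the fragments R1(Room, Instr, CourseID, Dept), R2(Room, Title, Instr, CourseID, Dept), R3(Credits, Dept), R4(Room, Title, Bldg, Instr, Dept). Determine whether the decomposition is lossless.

Yes

Chase test. Columns are Credits, Room, Title, Bldg, Instr, CourseID, Dept; row i has aⱼ where attribute j ∈ Ri, else bᵢⱼ.
Initial tableau (one row per fragment):
  row 1: b11 a2 b13 b14 a5 a6 a7
  row 2: b21 a2 a3 b24 a5 a6 a7
  row 3: a1 b32 b33 b34 b35 b36 a7
  row 4: b41 a2 a3 a4 a5 b46 a7
Rows 1 and 2 agree on Instr, Dept; apply Instr, Dept→Credits and equate their Credits entries.
Rows 1 and 4 agree on Instr, Dept; apply Instr, Dept→Credits and equate their Credits entries.
Rows 1 and 2 agree on CourseID; apply CourseID→Bldg and equate their Bldg entries.
Rows 1 and 2 agree on Credits, Bldg, Dept; apply Credits, Bldg, Dept→Title, Instr and equate their Title, Instr entries.
Rows 1 and 3 agree on Dept; apply Dept→CourseID and equate their CourseID entries.
Rows 1 and 4 agree on Dept; apply Dept→CourseID and equate their CourseID entries.
Rows 1 and 3 agree on CourseID; apply CourseID→Bldg and equate their Bldg entries.
Rows 1 and 4 agree on CourseID; apply CourseID→Bldg and equate their Bldg entries.
Rows 1 and 3 agree on Bldg; apply Bldg→Instr and equate their Instr entries.
Rows 1 and 3 agree on Instr, Dept; apply Instr, Dept→Credits and equate their Credits entries.
Rows 1 and 3 agree on Credits, Bldg, Dept; apply Credits, Bldg, Dept→Title, Instr and equate their Title, Instr entries.
Row 1 is now all distinguished symbols — the join is lossless.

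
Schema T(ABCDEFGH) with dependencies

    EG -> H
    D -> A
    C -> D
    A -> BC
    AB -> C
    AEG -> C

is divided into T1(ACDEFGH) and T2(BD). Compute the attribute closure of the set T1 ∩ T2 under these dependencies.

ABCD

T1 ∩ T2 = {D}.
D → A applies, adding A
A → BC applies, adding BC
Closure: {ABCD}.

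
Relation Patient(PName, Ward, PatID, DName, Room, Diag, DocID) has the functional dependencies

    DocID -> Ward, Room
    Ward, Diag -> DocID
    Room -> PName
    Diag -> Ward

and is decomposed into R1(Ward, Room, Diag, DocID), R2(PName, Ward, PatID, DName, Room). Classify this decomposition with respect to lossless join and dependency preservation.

Lossless test: (Ward, Room)⁺ = {PName, Ward, Room}, which is a superkey of neither fragment — lossy.
Dependency preservation: every FD's attributes lie within a single fragment, so each can be enforced locally — preserved.

lossy but dependency-preserving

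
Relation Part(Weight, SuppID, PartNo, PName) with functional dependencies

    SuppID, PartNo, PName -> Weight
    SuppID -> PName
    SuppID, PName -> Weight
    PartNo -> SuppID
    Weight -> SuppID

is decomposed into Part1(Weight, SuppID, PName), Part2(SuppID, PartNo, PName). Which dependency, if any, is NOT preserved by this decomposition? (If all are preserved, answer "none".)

SuppID, PartNo, PName → Weight: restricted closure across fragments reaches Weight.
SuppID → PName lies within Part1.
SuppID, PName → Weight lies within Part1.
PartNo → SuppID lies within Part2.
Weight → SuppID lies within Part1.
Every dependency is enforceable on the fragments, so the decomposition is dependency-preserving.

none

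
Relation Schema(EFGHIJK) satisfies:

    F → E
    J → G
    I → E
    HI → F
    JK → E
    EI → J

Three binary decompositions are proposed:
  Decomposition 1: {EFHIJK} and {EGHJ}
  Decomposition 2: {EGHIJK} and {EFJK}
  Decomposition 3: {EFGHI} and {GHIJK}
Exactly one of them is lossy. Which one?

Decomposition 1: common = {EHJ}, closure = {EGHJ} → lossless.
Decomposition 2: common = {EJK}, closure = {EGJK} → lossy.
Decomposition 3: common = {GHI}, closure = {EFGHIJ} → lossless.

Decomposition 2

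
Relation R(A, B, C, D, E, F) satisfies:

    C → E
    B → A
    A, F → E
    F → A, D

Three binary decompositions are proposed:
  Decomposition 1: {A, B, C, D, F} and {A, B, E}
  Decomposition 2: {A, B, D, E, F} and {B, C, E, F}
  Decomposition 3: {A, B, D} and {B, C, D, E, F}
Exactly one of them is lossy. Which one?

Decomposition 1

Decomposition 1: common = {A, B}, closure = {A, B} → lossy.
Decomposition 2: common = {B, E, F}, closure = {A, B, D, E, F} → lossless.
Decomposition 3: common = {B, D}, closure = {A, B, D} → lossless.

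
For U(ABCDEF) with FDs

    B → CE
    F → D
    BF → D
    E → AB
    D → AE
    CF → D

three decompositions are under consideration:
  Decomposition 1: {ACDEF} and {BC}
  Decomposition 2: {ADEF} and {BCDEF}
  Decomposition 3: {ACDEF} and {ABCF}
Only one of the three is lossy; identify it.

Decomposition 1: common = {C}, closure = {C} → lossy.
Decomposition 2: common = {DEF}, closure = {ABCDEF} → lossless.
Decomposition 3: common = {ACF}, closure = {ABCDEF} → lossless.

Decomposition 1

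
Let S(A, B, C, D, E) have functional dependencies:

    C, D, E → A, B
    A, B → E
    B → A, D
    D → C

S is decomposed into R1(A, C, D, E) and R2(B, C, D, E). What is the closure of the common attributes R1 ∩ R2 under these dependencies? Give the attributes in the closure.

R1 ∩ R2 = {C, D, E}.
C, D, E → A, B applies, adding A, B
Closure: {A, B, C, D, E}.

A, B, C, D, E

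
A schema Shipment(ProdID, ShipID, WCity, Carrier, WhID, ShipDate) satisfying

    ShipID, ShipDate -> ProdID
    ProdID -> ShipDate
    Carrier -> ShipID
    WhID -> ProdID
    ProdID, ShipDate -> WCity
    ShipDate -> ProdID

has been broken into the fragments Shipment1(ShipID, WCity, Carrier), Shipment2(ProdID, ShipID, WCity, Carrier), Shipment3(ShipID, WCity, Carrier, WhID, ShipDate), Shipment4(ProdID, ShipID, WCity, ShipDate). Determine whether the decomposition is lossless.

Chase test. Columns are ProdID, ShipID, WCity, Carrier, WhID, ShipDate; row i has aⱼ where attribute j ∈ Shipmenti, else bᵢⱼ.
Initial tableau (one row per fragment):
  row 1: b11 a2 a3 a4 b15 b16
  row 2: a1 a2 a3 a4 b25 b26
  row 3: b31 a2 a3 a4 a5 a6
  row 4: a1 a2 a3 b44 b45 a6
Rows 3 and 4 agree on ShipID, ShipDate; apply ShipID, ShipDate→ProdID and equate their ProdID entries.
Rows 2 and 3 agree on ProdID; apply ProdID→ShipDate and equate their ShipDate entries.
Row 3 is now all distinguished symbols — the join is lossless.

Yes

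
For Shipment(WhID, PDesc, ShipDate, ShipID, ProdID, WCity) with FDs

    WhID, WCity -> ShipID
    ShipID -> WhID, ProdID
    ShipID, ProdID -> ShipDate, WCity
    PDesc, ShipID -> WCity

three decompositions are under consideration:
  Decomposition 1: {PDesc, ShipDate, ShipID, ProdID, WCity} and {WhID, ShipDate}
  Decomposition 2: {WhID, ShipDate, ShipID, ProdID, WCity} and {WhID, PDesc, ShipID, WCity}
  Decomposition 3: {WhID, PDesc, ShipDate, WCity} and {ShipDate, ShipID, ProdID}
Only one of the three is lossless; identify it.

Decomposition 2

Decomposition 1: common = {ShipDate}, closure = {ShipDate} → lossy.
Decomposition 2: common = {WhID, ShipID, WCity}, closure = {WhID, ShipDate, ShipID, ProdID, WCity} → lossless.
Decomposition 3: common = {ShipDate}, closure = {ShipDate} → lossy.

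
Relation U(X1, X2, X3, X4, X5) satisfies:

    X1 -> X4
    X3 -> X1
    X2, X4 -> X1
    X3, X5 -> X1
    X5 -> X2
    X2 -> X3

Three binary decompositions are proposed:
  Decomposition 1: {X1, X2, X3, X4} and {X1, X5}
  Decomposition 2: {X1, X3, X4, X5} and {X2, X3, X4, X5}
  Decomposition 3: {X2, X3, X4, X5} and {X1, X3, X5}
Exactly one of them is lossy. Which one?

Decomposition 1: common = {X1}, closure = {X1, X4} → lossy.
Decomposition 2: common = {X3, X4, X5}, closure = {X1, X2, X3, X4, X5} → lossless.
Decomposition 3: common = {X3, X5}, closure = {X1, X2, X3, X4, X5} → lossless.

Decomposition 1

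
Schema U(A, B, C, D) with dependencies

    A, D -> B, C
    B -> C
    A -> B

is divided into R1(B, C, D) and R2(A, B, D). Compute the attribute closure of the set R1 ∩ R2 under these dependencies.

B, C, D

R1 ∩ R2 = {B, D}.
B → C applies, adding C
Closure: {B, C, D}.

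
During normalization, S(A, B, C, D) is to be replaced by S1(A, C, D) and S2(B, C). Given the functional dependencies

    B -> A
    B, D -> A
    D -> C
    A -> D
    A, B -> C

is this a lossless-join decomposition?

Common attributes: S1 ∩ S2 = {C}.
No dependency enlarges {C}, so (C)⁺ = {C}.
The closure contains neither all of S1 = {A, C, D} nor all of S2 = {B, C}, so the common attributes are not a superkey of either fragment. The join is lossy.

No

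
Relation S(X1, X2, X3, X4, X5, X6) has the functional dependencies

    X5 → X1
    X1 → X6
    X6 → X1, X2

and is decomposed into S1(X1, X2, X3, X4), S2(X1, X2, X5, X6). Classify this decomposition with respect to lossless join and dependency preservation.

Lossless test: (X1, X2)⁺ = {X1, X2, X6}, which is a superkey of neither fragment — lossy.
Dependency preservation: every FD's attributes lie within a single fragment, so each can be enforced locally — preserved.

lossy but dependency-preserving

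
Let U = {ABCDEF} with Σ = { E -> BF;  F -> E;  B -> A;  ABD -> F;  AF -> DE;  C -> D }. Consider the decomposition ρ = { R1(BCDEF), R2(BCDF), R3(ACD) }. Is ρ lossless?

Chase test. Columns are ABCDEF; row i has aⱼ where attribute j ∈ Ri, else bᵢⱼ.
Initial tableau (one row per fragment):
  row 1: b11 a2 a3 a4 a5 a6
  row 2: b21 a2 a3 a4 b25 a6
  row 3: a1 b32 a3 a4 b35 b36
Rows 1 and 2 agree on F; apply F→E and equate their E entries.
Rows 1 and 2 agree on B; apply B→A and equate their A entries.
No row becomes fully distinguished — the join is lossy.

No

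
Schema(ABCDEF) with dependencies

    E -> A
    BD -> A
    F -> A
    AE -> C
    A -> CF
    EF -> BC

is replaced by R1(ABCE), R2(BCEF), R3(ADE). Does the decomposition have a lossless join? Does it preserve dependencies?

lossless but not dependency-preserving

Lossless test (chase): Rows 1 and 2 agree on E; apply E→A and equate their A entries. Rows 1 and 3 agree on AE; apply AE→C and equate their C entries. Rows 1 and 2 agree on A; apply A→CF and equate their CF entries. Rows 1 and 3 agree on A; apply A→CF and equate their CF entries. Rows 1 and 3 agree on EF; apply EF→BC and equate their BC entries. Row 3 is now all distinguished symbols — the join is lossless.
Dependency preservation: the restricted closure of {BD} across the fragments never reaches {A}, so BD → A cannot be enforced without a join — not preserved.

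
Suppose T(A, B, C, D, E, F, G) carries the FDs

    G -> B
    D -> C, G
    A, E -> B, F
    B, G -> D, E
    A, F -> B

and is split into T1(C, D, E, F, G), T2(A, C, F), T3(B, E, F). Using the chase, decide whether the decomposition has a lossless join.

No

Chase test. Columns are A, B, C, D, E, F, G; row i has aⱼ where attribute j ∈ Ti, else bᵢⱼ.
Initial tableau (one row per fragment):
  row 1: b11 b12 a3 a4 a5 a6 a7
  row 2: a1 b22 a3 b24 b25 a6 b27
  row 3: b31 a2 b33 b34 a5 a6 b37
No row becomes fully distinguished — the join is lossy.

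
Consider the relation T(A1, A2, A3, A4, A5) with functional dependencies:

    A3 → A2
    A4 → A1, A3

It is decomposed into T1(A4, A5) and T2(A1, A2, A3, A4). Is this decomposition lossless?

Common attributes: T1 ∩ T2 = {A4}.
Closure of {A4}: A4 → A1, A3 applies, adding A1, A3; A3 → A2 applies, adding A2. So (A4)⁺ = {A1, A2, A3, A4}.
This closure contains every attribute of T2, so T1 ∩ T2 → T2. The join is lossless.

Yes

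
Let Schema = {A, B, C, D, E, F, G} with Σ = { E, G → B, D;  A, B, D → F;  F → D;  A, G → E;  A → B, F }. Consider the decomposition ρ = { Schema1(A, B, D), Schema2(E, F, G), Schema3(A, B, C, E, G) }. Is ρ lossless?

Chase test. Columns are A, B, C, D, E, F, G; row i has aⱼ where attribute j ∈ Schemai, else bᵢⱼ.
Initial tableau (one row per fragment):
  row 1: a1 a2 b13 a4 b15 b16 b17
  row 2: b21 b22 b23 b24 a5 a6 a7
  row 3: a1 a2 a3 b34 a5 b36 a7
Rows 2 and 3 agree on E, G; apply E, G→B, D and equate their B, D entries.
Rows 1 and 3 agree on A; apply A→B, F and equate their B, F entries.
Rows 1 and 3 agree on F; apply F→D and equate their D entries.
No row becomes fully distinguished — the join is lossy.

No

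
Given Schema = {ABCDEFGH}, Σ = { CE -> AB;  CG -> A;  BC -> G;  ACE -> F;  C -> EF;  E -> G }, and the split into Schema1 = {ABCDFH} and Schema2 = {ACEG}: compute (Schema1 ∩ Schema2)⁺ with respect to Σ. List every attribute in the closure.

Schema1 ∩ Schema2 = {AC}.
C → EF applies, adding EF
E → G applies, adding G
CE → AB applies, adding B
Closure: {ABCEFG}.

ABCEFG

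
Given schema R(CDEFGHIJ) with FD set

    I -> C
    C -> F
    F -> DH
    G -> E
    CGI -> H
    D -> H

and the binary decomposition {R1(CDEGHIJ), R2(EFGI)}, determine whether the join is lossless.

Yes

Common attributes: R1 ∩ R2 = {EGI}.
Closure of {EGI}: I → C applies, adding C; C → F applies, adding F; F → DH applies, adding DH. So (EGI)⁺ = {CDEFGHI}.
This closure contains every attribute of R2, so R1 ∩ R2 → R2. The join is lossless.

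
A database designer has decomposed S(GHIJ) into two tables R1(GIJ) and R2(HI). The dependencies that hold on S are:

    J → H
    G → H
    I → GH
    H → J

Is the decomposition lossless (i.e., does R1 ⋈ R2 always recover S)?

Yes

Common attributes: R1 ∩ R2 = {I}.
Closure of {I}: I → GH applies, adding GH; H → J applies, adding J. So (I)⁺ = {GHIJ}.
This closure contains every attribute of R1, so R1 ∩ R2 → R1. The join is lossless.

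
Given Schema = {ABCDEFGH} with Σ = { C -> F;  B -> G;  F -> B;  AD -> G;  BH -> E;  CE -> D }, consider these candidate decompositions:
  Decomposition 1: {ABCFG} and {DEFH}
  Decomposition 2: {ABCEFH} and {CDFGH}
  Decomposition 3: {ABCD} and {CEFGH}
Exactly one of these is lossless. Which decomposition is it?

Decomposition 1: common = {F}, closure = {BFG} → lossy.
Decomposition 2: common = {CFH}, closure = {BCDEFGH} → lossless.
Decomposition 3: common = {C}, closure = {BCFG} → lossy.

Decomposition 2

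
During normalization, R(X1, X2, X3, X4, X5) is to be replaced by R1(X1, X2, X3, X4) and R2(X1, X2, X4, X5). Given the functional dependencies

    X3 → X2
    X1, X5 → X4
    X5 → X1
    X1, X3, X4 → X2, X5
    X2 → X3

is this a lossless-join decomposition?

Common attributes: R1 ∩ R2 = {X1, X2, X4}.
Closure of {X1, X2, X4}: X2 → X3 applies, adding X3; X1, X3, X4 → X2, X5 applies, adding X5. So (X1, X2, X4)⁺ = {X1, X2, X3, X4, X5}.
This closure contains every attribute of R1, so R1 ∩ R2 → R1. The join is lossless.

Yes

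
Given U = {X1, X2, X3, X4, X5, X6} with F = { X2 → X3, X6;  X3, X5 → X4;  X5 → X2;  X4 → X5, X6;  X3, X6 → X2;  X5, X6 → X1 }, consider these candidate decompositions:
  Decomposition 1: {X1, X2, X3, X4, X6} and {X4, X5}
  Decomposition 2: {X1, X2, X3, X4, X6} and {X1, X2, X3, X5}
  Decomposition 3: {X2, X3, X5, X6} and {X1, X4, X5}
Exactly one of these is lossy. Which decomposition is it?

Decomposition 2

Decomposition 1: common = {X4}, closure = {X1, X2, X3, X4, X5, X6} → lossless.
Decomposition 2: common = {X1, X2, X3}, closure = {X1, X2, X3, X6} → lossy.
Decomposition 3: common = {X5}, closure = {X1, X2, X3, X4, X5, X6} → lossless.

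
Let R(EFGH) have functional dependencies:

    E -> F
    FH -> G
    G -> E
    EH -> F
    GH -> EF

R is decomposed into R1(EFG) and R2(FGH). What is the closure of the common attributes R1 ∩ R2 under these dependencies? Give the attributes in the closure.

R1 ∩ R2 = {FG}.
G → E applies, adding E
Closure: {EFG}.

EFG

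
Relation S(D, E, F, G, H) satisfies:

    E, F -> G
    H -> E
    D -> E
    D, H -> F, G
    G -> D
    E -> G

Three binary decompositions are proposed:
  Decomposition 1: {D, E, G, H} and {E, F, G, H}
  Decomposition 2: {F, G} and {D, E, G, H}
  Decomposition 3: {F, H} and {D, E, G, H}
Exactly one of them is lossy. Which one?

Decomposition 1: common = {E, G, H}, closure = {D, E, F, G, H} → lossless.
Decomposition 2: common = {G}, closure = {D, E, G} → lossy.
Decomposition 3: common = {H}, closure = {D, E, F, G, H} → lossless.

Decomposition 2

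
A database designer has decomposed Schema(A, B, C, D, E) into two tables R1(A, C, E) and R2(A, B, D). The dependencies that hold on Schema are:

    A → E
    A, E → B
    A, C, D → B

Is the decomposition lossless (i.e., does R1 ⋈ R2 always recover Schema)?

Common attributes: R1 ∩ R2 = {A}.
Closure of {A}: A → E applies, adding E; A, E → B applies, adding B. So (A)⁺ = {A, B, E}.
The closure contains neither all of R1 = {A, C, E} nor all of R2 = {A, B, D}, so the common attributes are not a superkey of either fragment. The join is lossy.

No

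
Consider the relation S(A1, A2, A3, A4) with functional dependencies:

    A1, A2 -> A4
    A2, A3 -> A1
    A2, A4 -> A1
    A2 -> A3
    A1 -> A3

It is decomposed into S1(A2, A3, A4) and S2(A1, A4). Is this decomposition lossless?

No

Common attributes: S1 ∩ S2 = {A4}.
No dependency enlarges {A4}, so (A4)⁺ = {A4}.
The closure contains neither all of S1 = {A2, A3, A4} nor all of S2 = {A1, A4}, so the common attributes are not a superkey of either fragment. The join is lossy.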